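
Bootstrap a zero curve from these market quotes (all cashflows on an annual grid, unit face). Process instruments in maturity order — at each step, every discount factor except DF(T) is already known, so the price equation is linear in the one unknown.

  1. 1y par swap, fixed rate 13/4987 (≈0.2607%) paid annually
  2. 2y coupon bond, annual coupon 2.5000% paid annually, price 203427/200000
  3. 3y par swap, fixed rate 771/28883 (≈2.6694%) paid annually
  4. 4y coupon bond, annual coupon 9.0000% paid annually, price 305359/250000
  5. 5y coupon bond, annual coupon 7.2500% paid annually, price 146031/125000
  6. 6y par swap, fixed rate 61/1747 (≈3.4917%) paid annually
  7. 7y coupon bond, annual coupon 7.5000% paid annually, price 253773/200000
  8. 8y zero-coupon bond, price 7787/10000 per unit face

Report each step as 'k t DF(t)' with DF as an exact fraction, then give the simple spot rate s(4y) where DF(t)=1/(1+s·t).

1 1 4987/5000
2 2 121/125
3 3 9229/10000
4 4 8821/10000
5 5 1043/1250
6 6 8109/10000
7 7 321/400
8 8 7787/10000
s(4y) = (1/(8821/10000) − 1)/(4) = 1179/35284 ≈ 3.3415%

step 1 [1y] swap r/1=13/4987: DF=(1 − 13/4987·(0))/(1+13/4987) = 4987/5000 ≈ 0.997400
step 2 [2y] bond c/1=1/40: DF=(203427/200000 − 1/40·(0.997400))/(1+1/40) = 121/125 ≈ 0.968000
step 3 [3y] swap r/1=771/28883: DF=(1 − 771/28883·(0.997400+0.968000))/(1+771/28883) = 9229/10000 ≈ 0.922900
step 4 [4y] bond c/1=9/100: DF=(305359/250000 − 9/100·(0.997400+0.968000+0.922900))/(1+9/100) = 8821/10000 ≈ 0.882100
step 5 [5y] bond c/1=29/400: DF=(146031/125000 − 29/400·(0.997400+0.968000+0.922900+0.882100))/(1+29/400) = 1043/1250 ≈ 0.834400
step 6 [6y] swap r/1=61/1747: DF=(1 − 61/1747·(0.997400+0.968000+0.922900+0.882100+0.834400))/(1+61/1747) = 8109/10000 ≈ 0.810900
step 7 [7y] bond c/1=3/40: DF=(253773/200000 − 3/40·(0.997400+0.968000+0.922900+0.882100+0.834400+0.810900))/(1+3/40) = 321/400 ≈ 0.802500
step 8 [8y] zero: DF = P = 7787/10000 ≈ 0.778700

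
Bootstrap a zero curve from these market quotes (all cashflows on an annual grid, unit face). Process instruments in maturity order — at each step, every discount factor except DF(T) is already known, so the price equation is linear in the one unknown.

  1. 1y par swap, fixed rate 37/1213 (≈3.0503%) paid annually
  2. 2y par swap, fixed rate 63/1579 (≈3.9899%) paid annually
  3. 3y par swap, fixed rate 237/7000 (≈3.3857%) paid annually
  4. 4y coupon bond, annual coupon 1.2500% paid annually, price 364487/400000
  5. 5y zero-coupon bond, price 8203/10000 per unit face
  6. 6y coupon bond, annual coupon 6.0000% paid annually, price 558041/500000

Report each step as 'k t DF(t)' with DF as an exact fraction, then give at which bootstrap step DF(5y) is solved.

step 1 [1y] swap r/1=37/1213: DF=(1 − 37/1213·(0))/(1+37/1213) = 1213/1250 ≈ 0.970400
step 2 [2y] swap r/1=63/1579: DF=(1 − 63/1579·(0.970400))/(1+63/1579) = 2311/2500 ≈ 0.924400
step 3 [3y] swap r/1=237/7000: DF=(1 − 237/7000·(0.970400+0.924400))/(1+237/7000) = 2263/2500 ≈ 0.905200
step 4 [4y] bond c/1=1/80: DF=(364487/400000 − 1/80·(0.970400+0.924400+0.905200))/(1+1/80) = 4327/5000 ≈ 0.865400
step 5 [5y] zero: DF = P = 8203/10000 ≈ 0.820300
step 6 [6y] bond c/1=3/50: DF=(558041/500000 − 3/50·(0.970400+0.924400+0.905200+0.865400+0.820300))/(1+3/50) = 799/1000 ≈ 0.799000

1 1 1213/1250
2 2 2311/2500
3 3 2263/2500
4 4 4327/5000
5 5 8203/10000
6 6 799/1000
DF(5y) is solved at step 5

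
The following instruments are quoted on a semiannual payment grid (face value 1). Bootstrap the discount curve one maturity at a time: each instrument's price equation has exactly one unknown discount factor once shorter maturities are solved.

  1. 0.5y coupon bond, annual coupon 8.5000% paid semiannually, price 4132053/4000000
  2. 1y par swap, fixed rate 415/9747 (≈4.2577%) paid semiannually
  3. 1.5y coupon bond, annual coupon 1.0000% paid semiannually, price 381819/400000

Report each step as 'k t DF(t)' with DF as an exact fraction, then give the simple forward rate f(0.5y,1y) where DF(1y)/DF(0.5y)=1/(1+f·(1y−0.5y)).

step 1 [0.5y] bond c/2=17/400: DF=(4132053/4000000 − 17/400·(0))/(1+17/400) = 9909/10000 ≈ 0.990900
step 2 [1y] swap r/2=415/19494: DF=(1 − 415/19494·(0.990900))/(1+415/19494) = 1917/2000 ≈ 0.958500
step 3 [1.5y] bond c/2=1/200: DF=(381819/400000 − 1/200·(0.990900+0.958500))/(1+1/200) = 9401/10000 ≈ 0.940100

1 1/2 9909/10000
2 1 1917/2000
3 3/2 9401/10000
f(0.5y,1y) = ((9909/10000)/(1917/2000) − 1)/(1/2) = 24/355 ≈ 6.7606%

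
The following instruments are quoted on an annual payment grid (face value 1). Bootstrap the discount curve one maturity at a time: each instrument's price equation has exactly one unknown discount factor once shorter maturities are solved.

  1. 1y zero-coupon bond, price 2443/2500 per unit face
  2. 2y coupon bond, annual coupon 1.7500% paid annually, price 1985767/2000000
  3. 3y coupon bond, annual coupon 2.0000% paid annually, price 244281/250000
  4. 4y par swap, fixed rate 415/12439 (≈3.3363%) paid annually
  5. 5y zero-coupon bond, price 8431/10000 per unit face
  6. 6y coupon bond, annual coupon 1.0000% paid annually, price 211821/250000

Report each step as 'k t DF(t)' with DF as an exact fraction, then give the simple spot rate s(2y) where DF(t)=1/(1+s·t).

step 1 [1y] zero: DF = P = 2443/2500 ≈ 0.977200
step 2 [2y] bond c/1=7/400: DF=(1985767/2000000 − 7/400·(0.977200))/(1+7/400) = 959/1000 ≈ 0.959000
step 3 [3y] bond c/1=1/50: DF=(244281/250000 − 1/50·(0.977200+0.959000))/(1+1/50) = 23/25 ≈ 0.920000
step 4 [4y] swap r/1=415/12439: DF=(1 − 415/12439·(0.977200+0.959000+0.920000))/(1+415/12439) = 1751/2000 ≈ 0.875500
step 5 [5y] zero: DF = P = 8431/10000 ≈ 0.843100
step 6 [6y] bond c/1=1/100: DF=(211821/250000 − 1/100·(0.977200+0.959000+0.920000+0.875500+0.843100))/(1+1/100) = 496/625 ≈ 0.793600

1 1 2443/2500
2 2 959/1000
3 3 23/25
4 4 1751/2000
5 5 8431/10000
6 6 496/625
s(2y) = (1/(959/1000) − 1)/(2) = 41/1918 ≈ 2.1376%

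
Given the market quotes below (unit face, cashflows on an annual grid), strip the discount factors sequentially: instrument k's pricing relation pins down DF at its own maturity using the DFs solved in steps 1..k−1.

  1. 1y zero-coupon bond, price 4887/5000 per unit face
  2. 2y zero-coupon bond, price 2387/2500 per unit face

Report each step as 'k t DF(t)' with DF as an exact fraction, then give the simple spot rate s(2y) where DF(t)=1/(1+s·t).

1 1 4887/5000
2 2 2387/2500
s(2y) = (1/(2387/2500) − 1)/(2) = 113/4774 ≈ 2.3670%

step 1 [1y] zero: DF = P = 4887/5000 ≈ 0.977400
step 2 [2y] zero: DF = P = 2387/2500 ≈ 0.954800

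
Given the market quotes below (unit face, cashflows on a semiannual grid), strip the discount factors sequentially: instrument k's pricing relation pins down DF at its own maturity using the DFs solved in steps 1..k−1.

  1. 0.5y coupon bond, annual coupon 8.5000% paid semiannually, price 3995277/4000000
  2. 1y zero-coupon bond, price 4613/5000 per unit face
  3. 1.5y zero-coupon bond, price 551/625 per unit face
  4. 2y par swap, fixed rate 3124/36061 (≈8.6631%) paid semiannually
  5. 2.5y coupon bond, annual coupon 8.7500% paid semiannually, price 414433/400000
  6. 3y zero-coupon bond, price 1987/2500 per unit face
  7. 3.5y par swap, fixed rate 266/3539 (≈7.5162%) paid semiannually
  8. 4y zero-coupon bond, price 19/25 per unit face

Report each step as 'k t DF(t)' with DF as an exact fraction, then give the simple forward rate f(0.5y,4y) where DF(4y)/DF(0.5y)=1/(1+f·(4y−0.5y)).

1 1/2 9581/10000
2 1 4613/5000
3 3/2 551/625
4 2 4219/5000
5 5/2 1683/2000
6 3 1987/2500
7 7/2 7739/10000
8 4 19/25
f(0.5y,4y) = ((9581/10000)/(19/25) − 1)/(7/2) = 283/3800 ≈ 7.4474%

step 1 [0.5y] bond c/2=17/400: DF=(3995277/4000000 − 17/400·(0))/(1+17/400) = 9581/10000 ≈ 0.958100
step 2 [1y] zero: DF = P = 4613/5000 ≈ 0.922600
step 3 [1.5y] zero: DF = P = 551/625 ≈ 0.881600
step 4 [2y] swap r/2=1562/36061: DF=(1 − 1562/36061·(0.958100+0.922600+0.881600))/(1+1562/36061) = 4219/5000 ≈ 0.843800
step 5 [2.5y] bond c/2=7/160: DF=(414433/400000 − 7/160·(0.958100+0.922600+0.881600+0.843800))/(1+7/160) = 1683/2000 ≈ 0.841500
step 6 [3y] zero: DF = P = 1987/2500 ≈ 0.794800
step 7 [3.5y] swap r/2=133/3539: DF=(1 − 133/3539·(0.958100+0.922600+0.881600+0.843800+0.841500+0.794800))/(1+133/3539) = 7739/10000 ≈ 0.773900
step 8 [4y] zero: DF = P = 19/25 ≈ 0.760000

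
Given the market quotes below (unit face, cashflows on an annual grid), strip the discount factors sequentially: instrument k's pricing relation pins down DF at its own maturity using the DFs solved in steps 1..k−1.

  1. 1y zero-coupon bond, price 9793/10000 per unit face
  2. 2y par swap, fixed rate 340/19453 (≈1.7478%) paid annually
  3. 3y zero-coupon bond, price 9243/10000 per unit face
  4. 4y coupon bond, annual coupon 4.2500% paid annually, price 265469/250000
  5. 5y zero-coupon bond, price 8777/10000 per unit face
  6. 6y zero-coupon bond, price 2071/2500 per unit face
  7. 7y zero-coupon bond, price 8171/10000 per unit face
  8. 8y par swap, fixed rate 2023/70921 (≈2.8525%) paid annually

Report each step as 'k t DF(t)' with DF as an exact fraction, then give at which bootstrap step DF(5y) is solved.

step 1 [1y] zero: DF = P = 9793/10000 ≈ 0.979300
step 2 [2y] swap r/1=340/19453: DF=(1 − 340/19453·(0.979300))/(1+340/19453) = 483/500 ≈ 0.966000
step 3 [3y] zero: DF = P = 9243/10000 ≈ 0.924300
step 4 [4y] bond c/1=17/400: DF=(265469/250000 − 17/400·(0.979300+0.966000+0.924300))/(1+17/400) = 1127/1250 ≈ 0.901600
step 5 [5y] zero: DF = P = 8777/10000 ≈ 0.877700
step 6 [6y] zero: DF = P = 2071/2500 ≈ 0.828400
step 7 [7y] zero: DF = P = 8171/10000 ≈ 0.817100
step 8 [8y] swap r/1=2023/70921: DF=(1 − 2023/70921·(0.979300+0.966000+0.924300+0.901600+0.877700+0.828400+0.817100))/(1+2023/70921) = 7977/10000 ≈ 0.797700

1 1 9793/10000
2 2 483/500
3 3 9243/10000
4 4 1127/1250
5 5 8777/10000
6 6 2071/2500
7 7 8171/10000
8 8 7977/10000
DF(5y) is solved at step 5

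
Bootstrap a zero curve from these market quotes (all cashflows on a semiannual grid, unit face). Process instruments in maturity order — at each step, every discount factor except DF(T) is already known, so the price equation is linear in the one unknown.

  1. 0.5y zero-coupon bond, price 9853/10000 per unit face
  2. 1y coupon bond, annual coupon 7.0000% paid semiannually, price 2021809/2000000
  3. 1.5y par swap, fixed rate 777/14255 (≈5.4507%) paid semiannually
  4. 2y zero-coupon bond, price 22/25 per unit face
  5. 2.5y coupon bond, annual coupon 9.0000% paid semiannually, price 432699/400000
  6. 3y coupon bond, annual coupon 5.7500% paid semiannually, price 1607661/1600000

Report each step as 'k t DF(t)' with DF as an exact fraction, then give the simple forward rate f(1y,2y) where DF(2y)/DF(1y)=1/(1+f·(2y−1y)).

step 1 [0.5y] zero: DF = P = 9853/10000 ≈ 0.985300
step 2 [1y] bond c/2=7/200: DF=(2021809/2000000 − 7/200·(0.985300))/(1+7/200) = 4717/5000 ≈ 0.943400
step 3 [1.5y] swap r/2=777/28510: DF=(1 − 777/28510·(0.985300+0.943400))/(1+777/28510) = 9223/10000 ≈ 0.922300
step 4 [2y] zero: DF = P = 22/25 ≈ 0.880000
step 5 [2.5y] bond c/2=9/200: DF=(432699/400000 − 9/200·(0.985300+0.943400+0.922300+0.880000))/(1+9/200) = 1749/2000 ≈ 0.874500
step 6 [3y] bond c/2=23/800: DF=(1607661/1600000 − 23/800·(0.985300+0.943400+0.922300+0.880000+0.874500))/(1+23/800) = 106/125 ≈ 0.848000

1 1/2 9853/10000
2 1 4717/5000
3 3/2 9223/10000
4 2 22/25
5 5/2 1749/2000
6 3 106/125
f(1y,2y) = ((4717/5000)/(22/25) − 1)/(1) = 317/4400 ≈ 7.2045%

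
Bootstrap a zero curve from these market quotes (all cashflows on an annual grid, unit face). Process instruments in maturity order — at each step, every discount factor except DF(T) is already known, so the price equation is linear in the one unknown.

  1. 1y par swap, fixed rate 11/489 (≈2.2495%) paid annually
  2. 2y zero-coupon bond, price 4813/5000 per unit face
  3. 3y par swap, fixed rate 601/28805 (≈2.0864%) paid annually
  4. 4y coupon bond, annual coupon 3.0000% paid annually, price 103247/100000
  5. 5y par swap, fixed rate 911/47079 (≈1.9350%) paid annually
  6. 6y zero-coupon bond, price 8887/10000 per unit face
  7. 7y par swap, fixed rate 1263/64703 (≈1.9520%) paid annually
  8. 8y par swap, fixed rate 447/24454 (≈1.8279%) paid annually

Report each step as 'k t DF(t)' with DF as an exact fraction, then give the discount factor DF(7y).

1 1 489/500
2 2 4813/5000
3 3 9399/10000
4 4 1837/2000
5 5 9089/10000
6 6 8887/10000
7 7 8737/10000
8 8 8659/10000
DF(7y) = 8737/10000 ≈ 0.873700

step 1 [1y] swap r/1=11/489: DF=(1 − 11/489·(0))/(1+11/489) = 489/500 ≈ 0.978000
step 2 [2y] zero: DF = P = 4813/5000 ≈ 0.962600
step 3 [3y] swap r/1=601/28805: DF=(1 − 601/28805·(0.978000+0.962600))/(1+601/28805) = 9399/10000 ≈ 0.939900
step 4 [4y] bond c/1=3/100: DF=(103247/100000 − 3/100·(0.978000+0.962600+0.939900))/(1+3/100) = 1837/2000 ≈ 0.918500
step 5 [5y] swap r/1=911/47079: DF=(1 − 911/47079·(0.978000+0.962600+0.939900+0.918500))/(1+911/47079) = 9089/10000 ≈ 0.908900
step 6 [6y] zero: DF = P = 8887/10000 ≈ 0.888700
step 7 [7y] swap r/1=1263/64703: DF=(1 − 1263/64703·(0.978000+0.962600+0.939900+0.918500+0.908900+0.888700))/(1+1263/64703) = 8737/10000 ≈ 0.873700
step 8 [8y] swap r/1=447/24454: DF=(1 − 447/24454·(0.978000+0.962600+0.939900+0.918500+0.908900+0.888700+0.873700))/(1+447/24454) = 8659/10000 ≈ 0.865900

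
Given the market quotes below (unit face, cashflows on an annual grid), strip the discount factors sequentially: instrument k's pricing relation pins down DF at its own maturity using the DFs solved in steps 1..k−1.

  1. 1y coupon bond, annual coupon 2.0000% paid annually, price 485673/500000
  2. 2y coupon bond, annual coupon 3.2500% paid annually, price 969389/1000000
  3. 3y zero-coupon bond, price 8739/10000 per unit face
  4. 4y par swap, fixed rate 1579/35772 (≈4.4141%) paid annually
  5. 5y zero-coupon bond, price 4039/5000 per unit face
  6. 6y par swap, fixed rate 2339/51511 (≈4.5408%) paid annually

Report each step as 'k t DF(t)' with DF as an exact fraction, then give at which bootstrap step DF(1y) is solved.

1 1 9523/10000
2 2 9089/10000
3 3 8739/10000
4 4 8421/10000
5 5 4039/5000
6 6 7661/10000
DF(1y) is solved at step 1

step 1 [1y] bond c/1=1/50: DF=(485673/500000 − 1/50·(0))/(1+1/50) = 9523/10000 ≈ 0.952300
step 2 [2y] bond c/1=13/400: DF=(969389/1000000 − 13/400·(0.952300))/(1+13/400) = 9089/10000 ≈ 0.908900
step 3 [3y] zero: DF = P = 8739/10000 ≈ 0.873900
step 4 [4y] swap r/1=1579/35772: DF=(1 − 1579/35772·(0.952300+0.908900+0.873900))/(1+1579/35772) = 8421/10000 ≈ 0.842100
step 5 [5y] zero: DF = P = 4039/5000 ≈ 0.807800
step 6 [6y] swap r/1=2339/51511: DF=(1 − 2339/51511·(0.952300+0.908900+0.873900+0.842100+0.807800))/(1+2339/51511) = 7661/10000 ≈ 0.766100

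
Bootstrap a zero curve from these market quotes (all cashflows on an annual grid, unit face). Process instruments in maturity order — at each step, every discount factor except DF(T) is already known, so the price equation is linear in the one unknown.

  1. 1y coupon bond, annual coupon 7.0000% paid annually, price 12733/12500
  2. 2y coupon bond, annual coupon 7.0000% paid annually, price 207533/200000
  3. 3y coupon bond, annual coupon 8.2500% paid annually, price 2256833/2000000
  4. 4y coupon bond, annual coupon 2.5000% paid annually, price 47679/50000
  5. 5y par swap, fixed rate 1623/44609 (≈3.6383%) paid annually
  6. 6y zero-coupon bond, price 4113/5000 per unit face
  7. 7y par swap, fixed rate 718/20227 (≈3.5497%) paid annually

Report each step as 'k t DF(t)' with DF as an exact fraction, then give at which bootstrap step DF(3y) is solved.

step 1 [1y] bond c/1=7/100: DF=(12733/12500 − 7/100·(0))/(1+7/100) = 119/125 ≈ 0.952000
step 2 [2y] bond c/1=7/100: DF=(207533/200000 − 7/100·(0.952000))/(1+7/100) = 363/400 ≈ 0.907500
step 3 [3y] bond c/1=33/400: DF=(2256833/2000000 − 33/400·(0.952000+0.907500))/(1+33/400) = 9007/10000 ≈ 0.900700
step 4 [4y] bond c/1=1/40: DF=(47679/50000 − 1/40·(0.952000+0.907500+0.900700))/(1+1/40) = 863/1000 ≈ 0.863000
step 5 [5y] swap r/1=1623/44609: DF=(1 − 1623/44609·(0.952000+0.907500+0.900700+0.863000))/(1+1623/44609) = 8377/10000 ≈ 0.837700
step 6 [6y] zero: DF = P = 4113/5000 ≈ 0.822600
step 7 [7y] swap r/1=718/20227: DF=(1 − 718/20227·(0.952000+0.907500+0.900700+0.863000+0.837700+0.822600))/(1+718/20227) = 3923/5000 ≈ 0.784600

1 1 119/125
2 2 363/400
3 3 9007/10000
4 4 863/1000
5 5 8377/10000
6 6 4113/5000
7 7 3923/5000
DF(3y) is solved at step 3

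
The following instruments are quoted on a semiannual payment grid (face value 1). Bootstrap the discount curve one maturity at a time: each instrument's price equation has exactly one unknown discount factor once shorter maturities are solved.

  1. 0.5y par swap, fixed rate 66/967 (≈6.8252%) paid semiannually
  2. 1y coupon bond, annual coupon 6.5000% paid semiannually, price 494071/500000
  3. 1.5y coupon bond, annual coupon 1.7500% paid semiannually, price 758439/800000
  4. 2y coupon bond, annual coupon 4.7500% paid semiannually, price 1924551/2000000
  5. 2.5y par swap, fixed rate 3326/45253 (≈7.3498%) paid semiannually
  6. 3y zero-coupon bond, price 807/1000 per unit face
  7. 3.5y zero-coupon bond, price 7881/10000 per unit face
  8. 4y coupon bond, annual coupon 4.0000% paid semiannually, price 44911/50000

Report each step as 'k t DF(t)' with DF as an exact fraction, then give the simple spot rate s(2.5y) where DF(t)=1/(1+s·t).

1 1/2 967/1000
2 1 4633/5000
3 3/2 4617/5000
4 2 4373/5000
5 5/2 8337/10000
6 3 807/1000
7 7/2 7881/10000
8 4 3803/5000
s(2.5y) = (1/(8337/10000) − 1)/(5/2) = 3326/41685 ≈ 7.9789%

step 1 [0.5y] swap r/2=33/967: DF=(1 − 33/967·(0))/(1+33/967) = 967/1000 ≈ 0.967000
step 2 [1y] bond c/2=13/400: DF=(494071/500000 − 13/400·(0.967000))/(1+13/400) = 4633/5000 ≈ 0.926600
step 3 [1.5y] bond c/2=7/800: DF=(758439/800000 − 7/800·(0.967000+0.926600))/(1+7/800) = 4617/5000 ≈ 0.923400
step 4 [2y] bond c/2=19/800: DF=(1924551/2000000 − 19/800·(0.967000+0.926600+0.923400))/(1+19/800) = 4373/5000 ≈ 0.874600
step 5 [2.5y] swap r/2=1663/45253: DF=(1 − 1663/45253·(0.967000+0.926600+0.923400+0.874600))/(1+1663/45253) = 8337/10000 ≈ 0.833700
step 6 [3y] zero: DF = P = 807/1000 ≈ 0.807000
step 7 [3.5y] zero: DF = P = 7881/10000 ≈ 0.788100
step 8 [4y] bond c/2=1/50: DF=(44911/50000 − 1/50·(0.967000+0.926600+0.923400+0.874600+0.833700+0.807000+0.788100))/(1+1/50) = 3803/5000 ≈ 0.760600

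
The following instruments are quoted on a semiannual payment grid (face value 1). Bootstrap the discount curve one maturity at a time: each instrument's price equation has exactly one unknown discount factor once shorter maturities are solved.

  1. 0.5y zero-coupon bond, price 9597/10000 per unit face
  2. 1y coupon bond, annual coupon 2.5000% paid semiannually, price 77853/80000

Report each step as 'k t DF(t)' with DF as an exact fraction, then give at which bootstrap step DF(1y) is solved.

step 1 [0.5y] zero: DF = P = 9597/10000 ≈ 0.959700
step 2 [1y] bond c/2=1/80: DF=(77853/80000 − 1/80·(0.959700))/(1+1/80) = 9493/10000 ≈ 0.949300

1 1/2 9597/10000
2 1 9493/10000
DF(1y) is solved at step 2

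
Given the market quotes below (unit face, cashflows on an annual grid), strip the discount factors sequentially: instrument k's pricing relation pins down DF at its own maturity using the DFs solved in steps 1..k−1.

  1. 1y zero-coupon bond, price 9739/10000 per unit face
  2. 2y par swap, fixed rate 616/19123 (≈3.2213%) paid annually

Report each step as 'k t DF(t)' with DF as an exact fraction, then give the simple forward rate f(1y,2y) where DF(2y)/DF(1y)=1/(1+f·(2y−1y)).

1 1 9739/10000
2 2 1173/1250
f(1y,2y) = ((9739/10000)/(1173/1250) − 1)/(1) = 355/9384 ≈ 3.7830%

step 1 [1y] zero: DF = P = 9739/10000 ≈ 0.973900
step 2 [2y] swap r/1=616/19123: DF=(1 − 616/19123·(0.973900))/(1+616/19123) = 1173/1250 ≈ 0.938400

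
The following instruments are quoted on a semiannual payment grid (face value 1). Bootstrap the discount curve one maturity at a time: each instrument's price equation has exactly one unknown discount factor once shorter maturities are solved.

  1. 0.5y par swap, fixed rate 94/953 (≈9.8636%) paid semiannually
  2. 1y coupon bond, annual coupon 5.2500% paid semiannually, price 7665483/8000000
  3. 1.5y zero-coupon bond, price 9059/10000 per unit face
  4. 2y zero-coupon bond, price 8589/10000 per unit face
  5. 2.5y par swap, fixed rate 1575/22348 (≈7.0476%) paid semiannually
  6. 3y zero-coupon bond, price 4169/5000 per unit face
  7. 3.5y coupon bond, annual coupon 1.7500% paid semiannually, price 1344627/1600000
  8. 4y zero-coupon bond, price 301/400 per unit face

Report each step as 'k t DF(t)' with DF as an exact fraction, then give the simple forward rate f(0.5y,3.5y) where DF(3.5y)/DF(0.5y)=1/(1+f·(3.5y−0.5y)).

1 1/2 953/1000
2 1 9093/10000
3 3/2 9059/10000
4 2 8589/10000
5 5/2 337/400
6 3 4169/5000
7 7/2 7871/10000
8 4 301/400
f(0.5y,3.5y) = ((953/1000)/(7871/10000) − 1)/(3) = 553/7871 ≈ 7.0258%

step 1 [0.5y] swap r/2=47/953: DF=(1 − 47/953·(0))/(1+47/953) = 953/1000 ≈ 0.953000
step 2 [1y] bond c/2=21/800: DF=(7665483/8000000 − 21/800·(0.953000))/(1+21/800) = 9093/10000 ≈ 0.909300
step 3 [1.5y] zero: DF = P = 9059/10000 ≈ 0.905900
step 4 [2y] zero: DF = P = 8589/10000 ≈ 0.858900
step 5 [2.5y] swap r/2=1575/44696: DF=(1 − 1575/44696·(0.953000+0.909300+0.905900+0.858900))/(1+1575/44696) = 337/400 ≈ 0.842500
step 6 [3y] zero: DF = P = 4169/5000 ≈ 0.833800
step 7 [3.5y] bond c/2=7/800: DF=(1344627/1600000 − 7/800·(0.953000+0.909300+0.905900+0.858900+0.842500+0.833800))/(1+7/800) = 7871/10000 ≈ 0.787100
step 8 [4y] zero: DF = P = 301/400 ≈ 0.752500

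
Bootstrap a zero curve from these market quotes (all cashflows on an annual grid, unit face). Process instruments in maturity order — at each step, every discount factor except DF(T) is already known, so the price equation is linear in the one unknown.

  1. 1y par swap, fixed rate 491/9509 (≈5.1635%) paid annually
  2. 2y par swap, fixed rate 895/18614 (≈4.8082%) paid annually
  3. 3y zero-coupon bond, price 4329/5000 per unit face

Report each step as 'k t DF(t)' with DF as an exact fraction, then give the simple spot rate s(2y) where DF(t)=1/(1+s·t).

step 1 [1y] swap r/1=491/9509: DF=(1 − 491/9509·(0))/(1+491/9509) = 9509/10000 ≈ 0.950900
step 2 [2y] swap r/1=895/18614: DF=(1 − 895/18614·(0.950900))/(1+895/18614) = 1821/2000 ≈ 0.910500
step 3 [3y] zero: DF = P = 4329/5000 ≈ 0.865800

1 1 9509/10000
2 2 1821/2000
3 3 4329/5000
s(2y) = (1/(1821/2000) − 1)/(2) = 179/3642 ≈ 4.9149%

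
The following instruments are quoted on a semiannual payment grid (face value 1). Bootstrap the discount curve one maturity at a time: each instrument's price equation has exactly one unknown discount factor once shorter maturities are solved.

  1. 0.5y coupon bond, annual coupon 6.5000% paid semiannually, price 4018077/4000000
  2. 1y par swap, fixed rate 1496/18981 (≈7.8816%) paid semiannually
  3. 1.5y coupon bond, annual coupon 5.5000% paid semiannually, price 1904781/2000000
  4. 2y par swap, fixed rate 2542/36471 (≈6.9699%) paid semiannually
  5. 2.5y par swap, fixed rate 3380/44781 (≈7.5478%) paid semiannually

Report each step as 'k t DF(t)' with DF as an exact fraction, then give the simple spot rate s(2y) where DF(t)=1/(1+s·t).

1 1/2 9729/10000
2 1 2313/2500
3 3/2 8761/10000
4 2 8729/10000
5 5/2 831/1000
s(2y) = (1/(8729/10000) − 1)/(2) = 1271/17458 ≈ 7.2803%

step 1 [0.5y] bond c/2=13/400: DF=(4018077/4000000 − 13/400·(0))/(1+13/400) = 9729/10000 ≈ 0.972900
step 2 [1y] swap r/2=748/18981: DF=(1 − 748/18981·(0.972900))/(1+748/18981) = 2313/2500 ≈ 0.925200
step 3 [1.5y] bond c/2=11/400: DF=(1904781/2000000 − 11/400·(0.972900+0.925200))/(1+11/400) = 8761/10000 ≈ 0.876100
step 4 [2y] swap r/2=1271/36471: DF=(1 − 1271/36471·(0.972900+0.925200+0.876100))/(1+1271/36471) = 8729/10000 ≈ 0.872900
step 5 [2.5y] swap r/2=1690/44781: DF=(1 − 1690/44781·(0.972900+0.925200+0.876100+0.872900))/(1+1690/44781) = 831/1000 ≈ 0.831000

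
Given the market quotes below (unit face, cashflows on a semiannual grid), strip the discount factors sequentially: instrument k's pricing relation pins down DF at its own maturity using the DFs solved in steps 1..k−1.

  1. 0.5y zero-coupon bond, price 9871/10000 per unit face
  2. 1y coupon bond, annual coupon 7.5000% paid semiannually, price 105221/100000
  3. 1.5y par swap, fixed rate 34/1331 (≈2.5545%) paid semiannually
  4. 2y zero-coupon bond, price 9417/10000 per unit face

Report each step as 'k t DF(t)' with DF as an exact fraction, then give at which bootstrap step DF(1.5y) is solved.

step 1 [0.5y] zero: DF = P = 9871/10000 ≈ 0.987100
step 2 [1y] bond c/2=3/80: DF=(105221/100000 − 3/80·(0.987100))/(1+3/80) = 1957/2000 ≈ 0.978500
step 3 [1.5y] swap r/2=17/1331: DF=(1 − 17/1331·(0.987100+0.978500))/(1+17/1331) = 4813/5000 ≈ 0.962600
step 4 [2y] zero: DF = P = 9417/10000 ≈ 0.941700

1 1/2 9871/10000
2 1 1957/2000
3 3/2 4813/5000
4 2 9417/10000
DF(1.5y) is solved at step 3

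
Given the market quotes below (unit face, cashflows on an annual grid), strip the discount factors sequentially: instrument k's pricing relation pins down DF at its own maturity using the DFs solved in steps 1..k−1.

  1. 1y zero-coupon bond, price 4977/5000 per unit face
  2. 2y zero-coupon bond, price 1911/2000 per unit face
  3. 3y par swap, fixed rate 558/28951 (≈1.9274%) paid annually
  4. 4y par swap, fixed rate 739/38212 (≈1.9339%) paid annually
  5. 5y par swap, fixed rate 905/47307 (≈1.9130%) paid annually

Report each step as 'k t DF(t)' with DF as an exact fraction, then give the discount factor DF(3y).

1 1 4977/5000
2 2 1911/2000
3 3 4721/5000
4 4 9261/10000
5 5 1819/2000
DF(3y) = 4721/5000 ≈ 0.944200

step 1 [1y] zero: DF = P = 4977/5000 ≈ 0.995400
step 2 [2y] zero: DF = P = 1911/2000 ≈ 0.955500
step 3 [3y] swap r/1=558/28951: DF=(1 − 558/28951·(0.995400+0.955500))/(1+558/28951) = 4721/5000 ≈ 0.944200
step 4 [4y] swap r/1=739/38212: DF=(1 − 739/38212·(0.995400+0.955500+0.944200))/(1+739/38212) = 9261/10000 ≈ 0.926100
step 5 [5y] swap r/1=905/47307: DF=(1 − 905/47307·(0.995400+0.955500+0.944200+0.926100))/(1+905/47307) = 1819/2000 ≈ 0.909500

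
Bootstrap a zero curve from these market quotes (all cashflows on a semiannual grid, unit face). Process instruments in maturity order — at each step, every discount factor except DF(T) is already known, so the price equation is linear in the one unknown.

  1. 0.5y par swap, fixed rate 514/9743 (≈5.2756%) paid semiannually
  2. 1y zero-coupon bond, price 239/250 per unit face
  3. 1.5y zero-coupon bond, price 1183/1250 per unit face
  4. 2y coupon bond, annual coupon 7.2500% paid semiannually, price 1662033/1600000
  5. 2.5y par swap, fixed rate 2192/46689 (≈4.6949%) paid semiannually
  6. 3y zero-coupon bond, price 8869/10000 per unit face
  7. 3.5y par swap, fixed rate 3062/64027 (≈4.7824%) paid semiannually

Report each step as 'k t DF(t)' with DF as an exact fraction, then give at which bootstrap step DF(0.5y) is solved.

1 1/2 9743/10000
2 1 239/250
3 3/2 1183/1250
4 2 4509/5000
5 5/2 1113/1250
6 3 8869/10000
7 7/2 8469/10000
DF(0.5y) is solved at step 1

step 1 [0.5y] swap r/2=257/9743: DF=(1 − 257/9743·(0))/(1+257/9743) = 9743/10000 ≈ 0.974300
step 2 [1y] zero: DF = P = 239/250 ≈ 0.956000
step 3 [1.5y] zero: DF = P = 1183/1250 ≈ 0.946400
step 4 [2y] bond c/2=29/800: DF=(1662033/1600000 − 29/800·(0.974300+0.956000+0.946400))/(1+29/800) = 4509/5000 ≈ 0.901800
step 5 [2.5y] swap r/2=1096/46689: DF=(1 − 1096/46689·(0.974300+0.956000+0.946400+0.901800))/(1+1096/46689) = 1113/1250 ≈ 0.890400
step 6 [3y] zero: DF = P = 8869/10000 ≈ 0.886900
step 7 [3.5y] swap r/2=1531/64027: DF=(1 − 1531/64027·(0.974300+0.956000+0.946400+0.901800+0.890400+0.886900))/(1+1531/64027) = 8469/10000 ≈ 0.846900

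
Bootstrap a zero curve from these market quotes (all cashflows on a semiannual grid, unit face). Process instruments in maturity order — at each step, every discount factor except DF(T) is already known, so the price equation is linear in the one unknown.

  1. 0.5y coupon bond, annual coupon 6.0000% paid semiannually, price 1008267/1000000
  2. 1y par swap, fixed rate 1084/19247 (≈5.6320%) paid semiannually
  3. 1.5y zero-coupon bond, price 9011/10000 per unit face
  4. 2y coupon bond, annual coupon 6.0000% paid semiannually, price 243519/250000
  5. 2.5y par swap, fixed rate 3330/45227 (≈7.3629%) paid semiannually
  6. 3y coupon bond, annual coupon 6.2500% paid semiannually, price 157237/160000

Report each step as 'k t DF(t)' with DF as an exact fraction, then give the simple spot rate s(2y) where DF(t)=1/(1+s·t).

step 1 [0.5y] bond c/2=3/100: DF=(1008267/1000000 − 3/100·(0))/(1+3/100) = 9789/10000 ≈ 0.978900
step 2 [1y] swap r/2=542/19247: DF=(1 − 542/19247·(0.978900))/(1+542/19247) = 4729/5000 ≈ 0.945800
step 3 [1.5y] zero: DF = P = 9011/10000 ≈ 0.901100
step 4 [2y] bond c/2=3/100: DF=(243519/250000 − 3/100·(0.978900+0.945800+0.901100))/(1+3/100) = 4317/5000 ≈ 0.863400
step 5 [2.5y] swap r/2=1665/45227: DF=(1 − 1665/45227·(0.978900+0.945800+0.901100+0.863400))/(1+1665/45227) = 1667/2000 ≈ 0.833500
step 6 [3y] bond c/2=1/32: DF=(157237/160000 − 1/32·(0.978900+0.945800+0.901100+0.863400+0.833500))/(1+1/32) = 8159/10000 ≈ 0.815900

1 1/2 9789/10000
2 1 4729/5000
3 3/2 9011/10000
4 2 4317/5000
5 5/2 1667/2000
6 3 8159/10000
s(2y) = (1/(4317/5000) − 1)/(2) = 683/8634 ≈ 7.9106%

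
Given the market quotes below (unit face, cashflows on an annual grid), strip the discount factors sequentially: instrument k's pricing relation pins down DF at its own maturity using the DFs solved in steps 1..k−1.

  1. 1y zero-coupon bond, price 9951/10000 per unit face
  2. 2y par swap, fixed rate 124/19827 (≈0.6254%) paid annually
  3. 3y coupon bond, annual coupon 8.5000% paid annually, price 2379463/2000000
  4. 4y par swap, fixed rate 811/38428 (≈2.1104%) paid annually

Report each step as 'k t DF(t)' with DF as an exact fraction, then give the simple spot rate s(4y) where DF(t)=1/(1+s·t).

step 1 [1y] zero: DF = P = 9951/10000 ≈ 0.995100
step 2 [2y] swap r/1=124/19827: DF=(1 − 124/19827·(0.995100))/(1+124/19827) = 2469/2500 ≈ 0.987600
step 3 [3y] bond c/1=17/200: DF=(2379463/2000000 − 17/200·(0.995100+0.987600))/(1+17/200) = 2353/2500 ≈ 0.941200
step 4 [4y] swap r/1=811/38428: DF=(1 − 811/38428·(0.995100+0.987600+0.941200))/(1+811/38428) = 9189/10000 ≈ 0.918900

1 1 9951/10000
2 2 2469/2500
3 3 2353/2500
4 4 9189/10000
s(4y) = (1/(9189/10000) − 1)/(4) = 811/36756 ≈ 2.2064%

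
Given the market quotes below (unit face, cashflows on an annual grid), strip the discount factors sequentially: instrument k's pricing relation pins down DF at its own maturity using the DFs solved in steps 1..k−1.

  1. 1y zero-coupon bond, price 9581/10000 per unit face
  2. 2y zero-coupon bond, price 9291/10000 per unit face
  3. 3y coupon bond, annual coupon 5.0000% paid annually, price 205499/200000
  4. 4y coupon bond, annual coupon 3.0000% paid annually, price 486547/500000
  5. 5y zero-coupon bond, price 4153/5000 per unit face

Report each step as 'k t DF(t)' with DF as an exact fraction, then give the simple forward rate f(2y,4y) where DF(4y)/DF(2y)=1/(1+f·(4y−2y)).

step 1 [1y] zero: DF = P = 9581/10000 ≈ 0.958100
step 2 [2y] zero: DF = P = 9291/10000 ≈ 0.929100
step 3 [3y] bond c/1=1/20: DF=(205499/200000 − 1/20·(0.958100+0.929100))/(1+1/20) = 8887/10000 ≈ 0.888700
step 4 [4y] bond c/1=3/100: DF=(486547/500000 − 3/100·(0.958100+0.929100+0.888700))/(1+3/100) = 8639/10000 ≈ 0.863900
step 5 [5y] zero: DF = P = 4153/5000 ≈ 0.830600

1 1 9581/10000
2 2 9291/10000
3 3 8887/10000
4 4 8639/10000
5 5 4153/5000
f(2y,4y) = ((9291/10000)/(8639/10000) − 1)/(2) = 2/53 ≈ 3.7736%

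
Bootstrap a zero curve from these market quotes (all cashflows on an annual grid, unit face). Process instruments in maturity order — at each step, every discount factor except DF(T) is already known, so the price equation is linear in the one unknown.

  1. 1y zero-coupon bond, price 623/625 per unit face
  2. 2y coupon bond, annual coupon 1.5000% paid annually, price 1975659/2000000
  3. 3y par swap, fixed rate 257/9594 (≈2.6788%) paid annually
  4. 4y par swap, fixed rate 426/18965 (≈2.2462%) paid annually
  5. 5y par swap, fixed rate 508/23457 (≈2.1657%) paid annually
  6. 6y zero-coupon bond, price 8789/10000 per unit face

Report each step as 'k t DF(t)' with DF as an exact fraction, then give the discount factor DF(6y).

step 1 [1y] zero: DF = P = 623/625 ≈ 0.996800
step 2 [2y] bond c/1=3/200: DF=(1975659/2000000 − 3/200·(0.996800))/(1+3/200) = 1917/2000 ≈ 0.958500
step 3 [3y] swap r/1=257/9594: DF=(1 − 257/9594·(0.996800+0.958500))/(1+257/9594) = 9229/10000 ≈ 0.922900
step 4 [4y] swap r/1=426/18965: DF=(1 − 426/18965·(0.996800+0.958500+0.922900))/(1+426/18965) = 2287/2500 ≈ 0.914800
step 5 [5y] swap r/1=508/23457: DF=(1 − 508/23457·(0.996800+0.958500+0.922900+0.914800))/(1+508/23457) = 1123/1250 ≈ 0.898400
step 6 [6y] zero: DF = P = 8789/10000 ≈ 0.878900

1 1 623/625
2 2 1917/2000
3 3 9229/10000
4 4 2287/2500
5 5 1123/1250
6 6 8789/10000
DF(6y) = 8789/10000 ≈ 0.878900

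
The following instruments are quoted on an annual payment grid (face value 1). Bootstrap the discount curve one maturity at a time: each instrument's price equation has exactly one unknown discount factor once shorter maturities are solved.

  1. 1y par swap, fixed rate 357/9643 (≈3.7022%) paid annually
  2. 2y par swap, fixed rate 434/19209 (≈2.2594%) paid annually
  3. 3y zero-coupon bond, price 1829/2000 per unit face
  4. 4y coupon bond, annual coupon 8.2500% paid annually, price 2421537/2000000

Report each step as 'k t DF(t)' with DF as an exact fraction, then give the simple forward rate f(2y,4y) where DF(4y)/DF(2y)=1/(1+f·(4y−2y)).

1 1 9643/10000
2 2 4783/5000
3 3 1829/2000
4 4 564/625
f(2y,4y) = ((4783/5000)/(564/625) − 1)/(2) = 271/9024 ≈ 3.0031%

step 1 [1y] swap r/1=357/9643: DF=(1 − 357/9643·(0))/(1+357/9643) = 9643/10000 ≈ 0.964300
step 2 [2y] swap r/1=434/19209: DF=(1 − 434/19209·(0.964300))/(1+434/19209) = 4783/5000 ≈ 0.956600
step 3 [3y] zero: DF = P = 1829/2000 ≈ 0.914500
step 4 [4y] bond c/1=33/400: DF=(2421537/2000000 − 33/400·(0.964300+0.956600+0.914500))/(1+33/400) = 564/625 ≈ 0.902400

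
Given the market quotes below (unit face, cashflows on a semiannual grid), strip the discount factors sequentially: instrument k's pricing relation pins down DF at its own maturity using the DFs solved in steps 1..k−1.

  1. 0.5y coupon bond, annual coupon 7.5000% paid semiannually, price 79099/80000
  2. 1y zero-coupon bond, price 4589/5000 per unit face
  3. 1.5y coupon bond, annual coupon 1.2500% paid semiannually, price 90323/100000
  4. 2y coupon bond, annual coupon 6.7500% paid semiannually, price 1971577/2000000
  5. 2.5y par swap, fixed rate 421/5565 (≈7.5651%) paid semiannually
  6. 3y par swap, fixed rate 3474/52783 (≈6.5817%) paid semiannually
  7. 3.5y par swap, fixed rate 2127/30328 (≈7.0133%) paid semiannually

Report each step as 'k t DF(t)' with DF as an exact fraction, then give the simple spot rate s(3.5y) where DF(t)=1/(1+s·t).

step 1 [0.5y] bond c/2=3/80: DF=(79099/80000 − 3/80·(0))/(1+3/80) = 953/1000 ≈ 0.953000
step 2 [1y] zero: DF = P = 4589/5000 ≈ 0.917800
step 3 [1.5y] bond c/2=1/160: DF=(90323/100000 − 1/160·(0.953000+0.917800))/(1+1/160) = 443/500 ≈ 0.886000
step 4 [2y] bond c/2=27/800: DF=(1971577/2000000 − 27/800·(0.953000+0.917800+0.886000))/(1+27/800) = 2159/2500 ≈ 0.863600
step 5 [2.5y] swap r/2=421/11130: DF=(1 − 421/11130·(0.953000+0.917800+0.886000+0.863600))/(1+421/11130) = 2079/2500 ≈ 0.831600
step 6 [3y] swap r/2=1737/52783: DF=(1 − 1737/52783·(0.953000+0.917800+0.886000+0.863600+0.831600))/(1+1737/52783) = 8263/10000 ≈ 0.826300
step 7 [3.5y] swap r/2=2127/60656: DF=(1 − 2127/60656·(0.953000+0.917800+0.886000+0.863600+0.831600+0.826300))/(1+2127/60656) = 7873/10000 ≈ 0.787300

1 1/2 953/1000
2 1 4589/5000
3 3/2 443/500
4 2 2159/2500
5 5/2 2079/2500
6 3 8263/10000
7 7/2 7873/10000
s(3.5y) = (1/(7873/10000) − 1)/(7/2) = 4254/55111 ≈ 7.7190%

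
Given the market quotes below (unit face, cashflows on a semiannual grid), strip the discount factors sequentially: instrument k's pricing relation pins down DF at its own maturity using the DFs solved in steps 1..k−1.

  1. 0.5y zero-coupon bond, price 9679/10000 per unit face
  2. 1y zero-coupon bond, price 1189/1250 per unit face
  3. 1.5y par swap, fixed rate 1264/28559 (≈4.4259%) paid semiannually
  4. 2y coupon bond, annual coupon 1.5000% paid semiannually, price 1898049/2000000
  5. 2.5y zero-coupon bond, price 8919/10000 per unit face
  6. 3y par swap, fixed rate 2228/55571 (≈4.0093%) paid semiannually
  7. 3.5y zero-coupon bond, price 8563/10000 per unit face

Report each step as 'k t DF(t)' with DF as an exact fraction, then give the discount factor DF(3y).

1 1/2 9679/10000
2 1 1189/1250
3 3/2 1171/1250
4 2 9207/10000
5 5/2 8919/10000
6 3 4443/5000
7 7/2 8563/10000
DF(3y) = 4443/5000 ≈ 0.888600

step 1 [0.5y] zero: DF = P = 9679/10000 ≈ 0.967900
step 2 [1y] zero: DF = P = 1189/1250 ≈ 0.951200
step 3 [1.5y] swap r/2=632/28559: DF=(1 − 632/28559·(0.967900+0.951200))/(1+632/28559) = 1171/1250 ≈ 0.936800
step 4 [2y] bond c/2=3/400: DF=(1898049/2000000 − 3/400·(0.967900+0.951200+0.936800))/(1+3/400) = 9207/10000 ≈ 0.920700
step 5 [2.5y] zero: DF = P = 8919/10000 ≈ 0.891900
step 6 [3y] swap r/2=1114/55571: DF=(1 − 1114/55571·(0.967900+0.951200+0.936800+0.920700+0.891900))/(1+1114/55571) = 4443/5000 ≈ 0.888600
step 7 [3.5y] zero: DF = P = 8563/10000 ≈ 0.856300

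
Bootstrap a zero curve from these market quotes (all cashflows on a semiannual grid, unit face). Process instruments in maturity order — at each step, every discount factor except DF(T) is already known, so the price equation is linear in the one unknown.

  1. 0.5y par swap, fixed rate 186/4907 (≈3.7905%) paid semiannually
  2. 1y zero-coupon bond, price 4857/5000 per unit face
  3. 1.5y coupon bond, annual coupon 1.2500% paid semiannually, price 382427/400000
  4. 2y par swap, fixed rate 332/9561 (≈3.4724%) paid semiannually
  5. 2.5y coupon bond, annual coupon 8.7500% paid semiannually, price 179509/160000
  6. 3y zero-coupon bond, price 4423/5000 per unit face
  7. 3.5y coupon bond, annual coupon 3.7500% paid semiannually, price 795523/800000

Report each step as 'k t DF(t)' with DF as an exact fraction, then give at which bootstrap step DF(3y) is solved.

1 1/2 4907/5000
2 1 4857/5000
3 3/2 469/500
4 2 1167/1250
5 5/2 4573/5000
6 3 4423/5000
7 7/2 4363/5000
DF(3y) is solved at step 6

step 1 [0.5y] swap r/2=93/4907: DF=(1 − 93/4907·(0))/(1+93/4907) = 4907/5000 ≈ 0.981400
step 2 [1y] zero: DF = P = 4857/5000 ≈ 0.971400
step 3 [1.5y] bond c/2=1/160: DF=(382427/400000 − 1/160·(0.981400+0.971400))/(1+1/160) = 469/500 ≈ 0.938000
step 4 [2y] swap r/2=166/9561: DF=(1 − 166/9561·(0.981400+0.971400+0.938000))/(1+166/9561) = 1167/1250 ≈ 0.933600
step 5 [2.5y] bond c/2=7/160: DF=(179509/160000 − 7/160·(0.981400+0.971400+0.938000+0.933600))/(1+7/160) = 4573/5000 ≈ 0.914600
step 6 [3y] zero: DF = P = 4423/5000 ≈ 0.884600
step 7 [3.5y] bond c/2=3/160: DF=(795523/800000 − 3/160·(0.981400+0.971400+0.938000+0.933600+0.914600+0.884600))/(1+3/160) = 4363/5000 ≈ 0.872600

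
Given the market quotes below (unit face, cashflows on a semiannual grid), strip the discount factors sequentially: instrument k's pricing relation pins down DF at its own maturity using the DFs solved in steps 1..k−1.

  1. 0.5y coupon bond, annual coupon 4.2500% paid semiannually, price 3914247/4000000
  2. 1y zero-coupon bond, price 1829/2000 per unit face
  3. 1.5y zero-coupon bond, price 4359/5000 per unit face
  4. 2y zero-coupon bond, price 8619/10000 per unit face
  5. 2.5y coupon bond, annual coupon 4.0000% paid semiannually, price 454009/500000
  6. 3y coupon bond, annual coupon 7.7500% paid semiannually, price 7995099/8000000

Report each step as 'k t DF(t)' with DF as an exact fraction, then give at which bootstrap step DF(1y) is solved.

1 1/2 4791/5000
2 1 1829/2000
3 3/2 4359/5000
4 2 8619/10000
5 5/2 1639/2000
6 3 797/1000
DF(1y) is solved at step 2

step 1 [0.5y] bond c/2=17/800: DF=(3914247/4000000 − 17/800·(0))/(1+17/800) = 4791/5000 ≈ 0.958200
step 2 [1y] zero: DF = P = 1829/2000 ≈ 0.914500
step 3 [1.5y] zero: DF = P = 4359/5000 ≈ 0.871800
step 4 [2y] zero: DF = P = 8619/10000 ≈ 0.861900
step 5 [2.5y] bond c/2=1/50: DF=(454009/500000 − 1/50·(0.958200+0.914500+0.871800+0.861900))/(1+1/50) = 1639/2000 ≈ 0.819500
step 6 [3y] bond c/2=31/800: DF=(7995099/8000000 − 31/800·(0.958200+0.914500+0.871800+0.861900+0.819500))/(1+31/800) = 797/1000 ≈ 0.797000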